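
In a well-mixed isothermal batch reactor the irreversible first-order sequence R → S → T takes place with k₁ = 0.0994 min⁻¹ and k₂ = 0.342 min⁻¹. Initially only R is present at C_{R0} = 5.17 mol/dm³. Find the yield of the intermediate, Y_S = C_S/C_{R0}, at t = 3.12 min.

0.160

The intermediate concentration in a first-order A→B→C sequence is C_S = k₁C_{R0}(e^(−k₁t) − e^(−k₂t))/(k₂−k₁).
e^(−k₁t) = e^(−0.0994×3.12) = e^(−0.3101) = 0.7334; e^(−k₂t) = e^(−1.067) = 0.3440.
C_S = 0.0994×5.17/(0.342−0.0994) × (0.7334−0.3440) = 2.118×0.3893 = 0.8247 mol/dm³.
Y_S = C_S/C_{R0} = 0.8247/5.17 = 0.160.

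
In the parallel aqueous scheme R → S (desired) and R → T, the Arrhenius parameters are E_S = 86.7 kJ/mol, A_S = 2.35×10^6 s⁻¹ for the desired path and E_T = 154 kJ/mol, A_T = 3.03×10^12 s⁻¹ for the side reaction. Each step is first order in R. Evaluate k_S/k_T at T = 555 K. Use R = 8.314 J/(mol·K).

1.67

Since both paths have the same order in R, the concentration cancels and S_{S/T} = k_S/k_T = (A_S/A_T)·exp[(E_T−E_S)/(RT)].
(E_T−E_S)/(RT) = (154−86.7)×10³/(8.314×555) = 67300/4614 = 14.59.
k_S/k_T = (2.35×10^6/3.03×10^12)·exp(14.59) = 7.756×10^-7 × 2.159×10^6 = 1.67.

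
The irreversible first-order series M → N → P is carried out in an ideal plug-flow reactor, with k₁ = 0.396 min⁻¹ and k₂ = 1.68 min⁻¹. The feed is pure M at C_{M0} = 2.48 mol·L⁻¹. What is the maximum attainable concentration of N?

Evaluating C_N at τ_opt = ln(k₂/k₁)/(k₂−k₁) gives C_{N,max}/C_{M0} = (k₁/k₂)^[k₂/(k₂−k₁)].
= (0.396/1.68)^(1.68/(1.68−0.396)) = (0.2357)^(1.308) = 0.1509.
C_{N,max} = 0.1509×2.48 = 0.374 mol·L⁻¹.

0.374 mol·L⁻¹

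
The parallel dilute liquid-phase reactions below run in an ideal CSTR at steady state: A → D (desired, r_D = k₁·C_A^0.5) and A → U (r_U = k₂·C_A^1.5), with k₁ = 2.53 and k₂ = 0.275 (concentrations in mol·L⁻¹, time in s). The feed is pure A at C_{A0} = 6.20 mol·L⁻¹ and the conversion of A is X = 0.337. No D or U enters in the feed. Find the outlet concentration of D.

1.44 mol·L⁻¹

Exit C_A = C_{A0}(1−X) = 6.20×0.663 = 4.111 mol·L⁻¹.
Rates in a CSTR are evaluated at the outlet concentration: r_D = 2.53×4.111^0.5 = 5.129, r_U = 0.275×4.111^1.5 = 2.292.
Fraction of consumed A going to D: r_D/(r_D+r_U) = 0.6912.
C_D = 0.6912·C_{A0}·X = 0.6912×6.20×0.337 = 1.44 mol·L⁻¹.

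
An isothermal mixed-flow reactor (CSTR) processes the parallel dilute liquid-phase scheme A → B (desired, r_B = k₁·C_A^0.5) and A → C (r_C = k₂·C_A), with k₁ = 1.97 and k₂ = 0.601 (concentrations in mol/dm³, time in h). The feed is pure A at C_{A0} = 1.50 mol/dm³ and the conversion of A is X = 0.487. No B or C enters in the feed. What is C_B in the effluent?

0.576 mol/dm³

Exit C_A = C_{A0}(1−X) = 1.50×0.513 = 0.7695 mol/dm³.
Rates in a CSTR are evaluated at the outlet concentration: r_B = 1.97×0.7695^0.5 = 1.728, r_C = 0.601×0.7695 = 0.4625.
Fraction of consumed A going to B: r_B/(r_B+r_C) = 0.7889.
C_B = 0.7889·C_{A0}·X = 0.7889×1.50×0.487 = 0.576 mol/dm³.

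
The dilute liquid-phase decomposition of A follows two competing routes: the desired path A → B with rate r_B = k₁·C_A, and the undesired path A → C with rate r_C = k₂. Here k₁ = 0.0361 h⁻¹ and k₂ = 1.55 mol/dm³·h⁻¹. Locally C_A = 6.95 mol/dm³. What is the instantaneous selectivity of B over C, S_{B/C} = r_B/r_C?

S_{B/C} = r_B/r_C = (k₁·C_A)/(k₂) = (k₁/k₂)·C_A.
= (0.0361×6.950) / (1.55) = 0.2509/1.550 = 0.162.

0.162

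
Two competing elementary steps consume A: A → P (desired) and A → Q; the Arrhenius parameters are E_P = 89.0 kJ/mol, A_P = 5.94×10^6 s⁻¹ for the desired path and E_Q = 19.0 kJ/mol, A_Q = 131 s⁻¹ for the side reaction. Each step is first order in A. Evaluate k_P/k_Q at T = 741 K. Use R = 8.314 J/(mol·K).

0.527

k_P/k_Q = (A_P/A_Q)·exp[−(E_P−E_Q)/(RT)] = (A_P/A_Q)·exp[(E_Q−E_P)/(RT)].
(E_Q−E_P)/(RT) = (19.0−89.0)×10³/(8.314×741) = -70000/6161 = -11.36.
k_P/k_Q = (5.94×10^6/131)·exp(-11.36) = 45344 × 1.162×10^-5 = 0.527.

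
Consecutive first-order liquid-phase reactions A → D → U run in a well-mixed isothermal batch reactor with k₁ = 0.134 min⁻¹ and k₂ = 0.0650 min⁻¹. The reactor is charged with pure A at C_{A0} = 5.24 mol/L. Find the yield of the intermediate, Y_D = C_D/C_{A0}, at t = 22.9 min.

The intermediate concentration in a first-order A→B→C sequence is C_D = k₁C_{A0}(e^(−k₁t) − e^(−k₂t))/(k₂−k₁).
e^(−k₁t) = e^(−0.134×22.9) = e^(−3.069) = 0.04649; e^(−k₂t) = e^(−1.488) = 0.2257.
C_D = 0.134×5.24/(0.0650−0.134) × (0.04649−0.2257) = (-10.18)×(-0.1792) = 1.824 mol/L.
Y_D = C_D/C_{A0} = 1.824/5.24 = 0.348.

0.348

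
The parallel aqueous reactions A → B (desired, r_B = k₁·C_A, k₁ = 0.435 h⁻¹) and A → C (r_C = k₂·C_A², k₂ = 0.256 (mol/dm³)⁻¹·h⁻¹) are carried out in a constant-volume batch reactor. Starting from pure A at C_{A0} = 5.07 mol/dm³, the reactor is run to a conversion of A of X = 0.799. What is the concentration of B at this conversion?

1.55 mol/dm³

C_A = C_{A0}(1−X) = 1.019 mol/dm³.
Along a PFR/batch, dC_B/dC_A = −r_B/(r_B+r_C) = −k₁/(k₁+k₂·C_A).
Integrating from C_{A0} to C_A: C_B = (0.435/0.256)·ln[(0.435+0.256·5.07)/(0.435+0.256·1.02)] = 1.699·ln(1.733/0.6959) = 1.550 mol/dm³.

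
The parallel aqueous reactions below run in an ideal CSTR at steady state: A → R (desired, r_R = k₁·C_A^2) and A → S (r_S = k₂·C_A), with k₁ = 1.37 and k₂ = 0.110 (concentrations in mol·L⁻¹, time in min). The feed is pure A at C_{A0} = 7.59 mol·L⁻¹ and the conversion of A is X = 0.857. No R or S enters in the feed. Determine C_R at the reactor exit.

6.06 mol·L⁻¹

Exit C_A = C_{A0}(1−X) = 7.59×0.143 = 1.085 mol·L⁻¹.
In a CSTR the entire volume is at exit conditions, so r_R = 1.37×1.085^2 = 1.614 and r_S = 0.110×1.085 = 0.1194.
Fraction of consumed A going to R: r_R/(r_R+r_S) = 0.9311.
C_R = 0.9311·C_{A0}·X = 0.9311×7.59×0.857 = 6.06 mol·L⁻¹.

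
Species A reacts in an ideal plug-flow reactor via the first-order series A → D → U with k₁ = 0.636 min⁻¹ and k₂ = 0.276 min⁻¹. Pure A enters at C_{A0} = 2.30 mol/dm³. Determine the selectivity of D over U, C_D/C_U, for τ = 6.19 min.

For first-order series with pure A initially, C_D(τ) = k₁C_{A0}/(k₂−k₁)·(e^(−k₁τ) − e^(−k₂τ)).
e^(−k₁τ) = e^(−0.636×6.19) = e^(−3.937) = 0.01951; e^(−k₂τ) = e^(−1.708) = 0.1811.
C_D = 0.636×2.30/(0.276−0.636) × (0.01951−0.1811) = (-4.063)×(-0.1616) = 0.6568 mol/dm³.
C_A = C_{A0}e^(−k₁τ) = 0.04487 mol/dm³, so C_U = C_{A0}−C_A−C_D = 1.598 mol/dm³; C_D/C_U = 0.411.

0.411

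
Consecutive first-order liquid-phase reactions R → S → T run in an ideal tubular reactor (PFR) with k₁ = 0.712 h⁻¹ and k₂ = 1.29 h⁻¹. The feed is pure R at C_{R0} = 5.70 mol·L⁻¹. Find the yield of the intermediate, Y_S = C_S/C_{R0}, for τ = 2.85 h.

The intermediate concentration in a first-order A→B→C sequence is C_S = k₁C_{R0}(e^(−k₁τ) − e^(−k₂τ))/(k₂−k₁).
e^(−k₁τ) = e^(−0.712×2.85) = e^(−2.029) = 0.1314; e^(−k₂τ) = e^(−3.677) = 0.02531.
C_S = 0.712×5.70/(1.29−0.712) × (0.1314−0.02531) = 7.021×0.1061 = 0.7452 mol·L⁻¹.
Y_S = C_S/C_{R0} = 0.7452/5.70 = 0.131.

0.131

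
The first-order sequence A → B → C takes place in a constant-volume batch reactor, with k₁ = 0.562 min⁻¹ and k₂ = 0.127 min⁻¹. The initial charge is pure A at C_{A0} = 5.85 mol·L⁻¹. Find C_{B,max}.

3.79 mol·L⁻¹

Evaluating C_B at t_opt = ln(k₂/k₁)/(k₂−k₁) gives C_{B,max}/C_{A0} = (k₁/k₂)^[k₂/(k₂−k₁)].
= (0.562/0.127)^(0.127/(0.127−0.562)) = (4.425)^(-0.2920) = 0.6478.
C_{B,max} = 0.6478×5.85 = 3.79 mol·L⁻¹.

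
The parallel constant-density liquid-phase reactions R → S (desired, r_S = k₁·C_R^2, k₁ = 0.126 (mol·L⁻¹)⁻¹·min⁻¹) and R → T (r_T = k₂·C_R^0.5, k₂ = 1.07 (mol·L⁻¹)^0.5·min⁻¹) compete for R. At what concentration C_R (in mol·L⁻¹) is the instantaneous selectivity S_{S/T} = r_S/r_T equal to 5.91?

13.6 mol·L⁻¹

S_{S/T} = (k₁/k₂)·C_R^1.5 ⇒ C_R = (S·k₂/k₁)^(1/1.5).
= (5.91×1.07/0.126)^(0.6667) = (50.19)^(0.6667) = 13.6 mol·L⁻¹.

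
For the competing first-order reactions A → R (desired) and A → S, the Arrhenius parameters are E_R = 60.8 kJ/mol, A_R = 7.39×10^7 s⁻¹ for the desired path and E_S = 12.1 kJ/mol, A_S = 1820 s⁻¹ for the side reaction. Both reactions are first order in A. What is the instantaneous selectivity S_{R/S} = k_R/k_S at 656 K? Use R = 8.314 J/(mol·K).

k_R/k_S = (A_R/A_S)·exp[−(E_R−E_S)/(RT)] = (A_R/A_S)·exp[(E_S−E_R)/(RT)].
(E_S−E_R)/(RT) = (12.1−60.8)×10³/(8.314×656) = -48700/5454 = -8.929.
k_R/k_S = (7.39×10^7/1820)·exp(-8.929) = 40604 × 1.325×10^-4 = 5.38.

5.38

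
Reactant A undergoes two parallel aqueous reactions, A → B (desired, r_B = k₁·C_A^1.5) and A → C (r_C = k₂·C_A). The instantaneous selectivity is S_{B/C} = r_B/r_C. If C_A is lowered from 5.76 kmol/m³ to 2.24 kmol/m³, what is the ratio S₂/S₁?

S_{B/C} = (k₁/k₂)·C_A^0.5, so S₂/S₁ = (C_{A,2}/C_{A,1})^0.5.
= (2.24/5.76)^0.5 = (0.3889)^0.5 = 0.624.
Selectivity toward B falls as C_A falls — high-concentration operation is favoured.

0.624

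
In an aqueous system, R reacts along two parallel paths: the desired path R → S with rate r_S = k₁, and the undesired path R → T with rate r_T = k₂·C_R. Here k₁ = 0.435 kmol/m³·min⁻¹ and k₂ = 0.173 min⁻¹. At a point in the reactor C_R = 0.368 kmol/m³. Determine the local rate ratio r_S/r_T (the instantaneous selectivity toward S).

S_{S/T} = r_S/r_T = (k₁)/(k₂·C_R) = (k₁/k₂)·C_R⁻¹.
= (0.435) / (0.173×0.3680) = 0.4350/0.06366 = 6.83.

6.83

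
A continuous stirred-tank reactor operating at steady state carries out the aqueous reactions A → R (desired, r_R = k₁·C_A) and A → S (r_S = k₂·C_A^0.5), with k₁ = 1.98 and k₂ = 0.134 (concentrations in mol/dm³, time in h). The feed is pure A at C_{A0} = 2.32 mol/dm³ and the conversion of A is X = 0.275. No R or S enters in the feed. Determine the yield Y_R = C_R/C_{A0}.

Exit C_A = C_{A0}(1−X) = 2.32×0.725 = 1.682 mol/dm³.
A CSTR operates uniformly at the exit composition, giving r_R = 3.330 and r_S = 0.1738 (each k·C_A^n at C_A = 1.682).
Fraction of consumed A going to R: r_R/(r_R+r_S) = 0.9504.
C_R = 0.9504·C_{A0}·X = 0.9504×2.32×0.275 = 0.606 mol/dm³; Y_R = C_R/C_{A0} = 0.261.

0.261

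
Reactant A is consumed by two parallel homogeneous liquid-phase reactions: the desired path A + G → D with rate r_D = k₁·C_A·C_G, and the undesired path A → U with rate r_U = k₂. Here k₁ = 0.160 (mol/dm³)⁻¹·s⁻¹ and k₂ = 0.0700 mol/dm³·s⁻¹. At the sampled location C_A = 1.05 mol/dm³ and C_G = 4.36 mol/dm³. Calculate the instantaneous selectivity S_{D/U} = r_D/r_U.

10.5

S_{D/U} = r_D/r_U = (k₁·C_A·C_G)/(k₂) = (k₁/k₂)·C_A·C_G.
= (0.160×1.050×4.360) / (0.0700) = 0.7325/0.07000 = 10.5.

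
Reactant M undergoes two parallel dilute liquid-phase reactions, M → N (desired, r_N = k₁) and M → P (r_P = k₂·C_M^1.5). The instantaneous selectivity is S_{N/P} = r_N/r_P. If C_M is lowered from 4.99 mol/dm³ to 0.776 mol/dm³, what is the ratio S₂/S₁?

16.3

S_{N/P} = (k₁/k₂)·C_M^-1.5, so S₂/S₁ = (C_{M,2}/C_{M,1})^-1.5.
= (0.776/4.99)^(-1.5) = (0.1555)^(-1.5) = 16.3.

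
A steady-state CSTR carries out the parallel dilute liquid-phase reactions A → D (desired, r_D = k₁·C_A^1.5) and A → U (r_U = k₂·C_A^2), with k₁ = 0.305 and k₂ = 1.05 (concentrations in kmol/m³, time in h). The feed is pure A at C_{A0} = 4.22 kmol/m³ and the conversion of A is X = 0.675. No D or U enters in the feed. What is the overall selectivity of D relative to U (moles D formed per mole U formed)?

0.248

Exit C_A = C_{A0}(1−X) = 4.22×0.325 = 1.371 kmol/m³.
Rates in a CSTR are evaluated at the outlet concentration: r_D = 0.305×1.371^1.5 = 0.4899, r_U = 1.05×1.371^2 = 1.975.
Overall selectivity = C_D/C_U = r_Dτ/(r_Uτ) = r_D/r_U = 0.248.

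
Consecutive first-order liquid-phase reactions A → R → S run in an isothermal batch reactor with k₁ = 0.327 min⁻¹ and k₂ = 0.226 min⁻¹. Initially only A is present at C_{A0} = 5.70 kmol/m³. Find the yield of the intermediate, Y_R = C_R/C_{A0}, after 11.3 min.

0.171

For first-order series with pure A initially, C_R(t) = k₁C_{A0}/(k₂−k₁)·(e^(−k₁t) − e^(−k₂t)).
e^(−k₁t) = e^(−0.327×11.3) = e^(−3.695) = 0.02484; e^(−k₂t) = e^(−2.554) = 0.07779.
C_R = 0.327×5.70/(0.226−0.327) × (0.02484−0.07779) = (-18.45)×(-0.05294) = 0.9770 kmol/m³.
Y_R = C_R/C_{A0} = 0.9770/5.70 = 0.171.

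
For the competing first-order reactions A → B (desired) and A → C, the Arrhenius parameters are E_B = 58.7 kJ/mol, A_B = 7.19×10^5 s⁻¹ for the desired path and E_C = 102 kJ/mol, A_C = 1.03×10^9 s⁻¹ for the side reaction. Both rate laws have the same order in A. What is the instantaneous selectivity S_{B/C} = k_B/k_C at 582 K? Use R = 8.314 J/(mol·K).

k_B/k_C = (A_B/A_C)·exp[−(E_B−E_C)/(RT)] = (A_B/A_C)·exp[(E_C−E_B)/(RT)].
(E_C−E_B)/(RT) = (102−58.7)×10³/(8.314×582) = 43300/4839 = 8.949.
k_B/k_C = (7.19×10^5/1.03×10^9)·exp(8.949) = 6.981×10^-4 × 7697 = 5.37.

5.37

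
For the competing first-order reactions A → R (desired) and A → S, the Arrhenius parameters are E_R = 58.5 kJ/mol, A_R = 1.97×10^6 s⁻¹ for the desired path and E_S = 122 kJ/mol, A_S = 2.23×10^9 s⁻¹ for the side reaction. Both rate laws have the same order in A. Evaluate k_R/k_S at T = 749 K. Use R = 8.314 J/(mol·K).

23.7

With equal orders, S_{R/S} = k_R/k_S = (A_R/A_S)·exp[(E_S−E_R)/(RT)].
(E_S−E_R)/(RT) = (122−58.5)×10³/(8.314×749) = 63500/6227 = 10.20.
k_R/k_S = (1.97×10^6/2.23×10^9)·exp(10.20) = 8.834×10^-4 × 26829 = 23.7.
Since E_R < E_S, lowering the temperature improves selectivity toward R.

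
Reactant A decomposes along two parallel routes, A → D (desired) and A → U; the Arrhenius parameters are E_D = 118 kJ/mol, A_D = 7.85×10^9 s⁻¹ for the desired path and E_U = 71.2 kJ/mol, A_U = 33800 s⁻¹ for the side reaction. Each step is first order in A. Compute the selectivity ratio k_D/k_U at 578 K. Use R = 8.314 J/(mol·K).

k_D/k_U = (A_D/A_U)·exp[−(E_D−E_U)/(RT)] = (A_D/A_U)·exp[(E_U−E_D)/(RT)].
(E_U−E_D)/(RT) = (71.2−118)×10³/(8.314×578) = -46800/4805 = -9.739.
k_D/k_U = (7.85×10^9/33800)·exp(-9.739) = 2.322×10^5 × 5.895×10^-5 = 13.7.
Since E_D > E_U, raising the temperature improves selectivity toward D.

13.7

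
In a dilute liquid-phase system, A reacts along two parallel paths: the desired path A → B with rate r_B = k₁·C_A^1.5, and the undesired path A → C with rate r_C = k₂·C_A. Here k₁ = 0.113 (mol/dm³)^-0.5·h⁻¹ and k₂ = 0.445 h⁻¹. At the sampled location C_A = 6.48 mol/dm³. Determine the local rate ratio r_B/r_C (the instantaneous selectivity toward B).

0.646

S_{B/C} = r_B/r_C = (k₁·C_A^1.5)/(k₂·C_A) = (k₁/k₂)·C_A^0.5.
= (0.113×6.480^1.5) / (0.445×6.480) = 1.864/2.884 = 0.646.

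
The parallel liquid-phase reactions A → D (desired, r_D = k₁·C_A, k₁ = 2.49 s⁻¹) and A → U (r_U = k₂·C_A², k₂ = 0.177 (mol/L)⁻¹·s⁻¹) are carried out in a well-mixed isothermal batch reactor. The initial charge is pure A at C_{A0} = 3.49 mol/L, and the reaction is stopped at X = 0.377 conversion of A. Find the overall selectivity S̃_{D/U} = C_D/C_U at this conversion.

4.98

C_A = C_{A0}(1−X) = 2.174 mol/L.
Along a PFR/batch, dC_D/dC_A = −r_D/(r_D+r_U) = −k₁/(k₁+k₂·C_A).
Integrating from C_{A0} to C_A: C_D = (2.49/0.177)·ln[(2.49+0.177·3.49)/(2.49+0.177·2.17)] = 14.07·ln(3.108/2.875) = 1.096 mol/L.
C_U = (C_{A0}−C_A)−C_D = 0.2199 mol/L; S̃_{D/U} = 1.096/0.2199 = 4.98.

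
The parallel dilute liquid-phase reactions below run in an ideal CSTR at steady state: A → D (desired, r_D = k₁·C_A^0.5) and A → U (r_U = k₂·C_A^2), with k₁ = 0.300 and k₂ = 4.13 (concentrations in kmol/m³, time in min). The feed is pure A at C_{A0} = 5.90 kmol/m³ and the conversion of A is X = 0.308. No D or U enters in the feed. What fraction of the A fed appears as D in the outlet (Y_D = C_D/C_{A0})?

Exit C_A = C_{A0}(1−X) = 5.90×0.692 = 4.083 kmol/m³.
In a CSTR the entire volume is at exit conditions, so r_D = 0.300×4.083^0.5 = 0.6062 and r_U = 4.13×4.083^2 = 68.84.
Fraction of consumed A going to D: r_D/(r_D+r_U) = 0.008728.
C_D = 0.008728·C_{A0}·X = 0.008728×5.90×0.308 = 0.0159 kmol/m³; Y_D = C_D/C_{A0} = 0.00269.

0.00269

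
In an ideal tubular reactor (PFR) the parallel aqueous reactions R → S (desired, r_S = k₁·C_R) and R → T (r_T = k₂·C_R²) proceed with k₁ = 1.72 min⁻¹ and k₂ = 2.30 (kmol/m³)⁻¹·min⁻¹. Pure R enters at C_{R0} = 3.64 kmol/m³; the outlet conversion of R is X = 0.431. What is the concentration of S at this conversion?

0.331 kmol/m³

C_R = C_{R0}(1−X) = 2.071 kmol/m³.
Along a PFR/batch, dC_S/dC_R = −r_S/(r_S+r_T) = −k₁/(k₁+k₂·C_R).
Integrating from C_{R0} to C_R: C_S = (1.72/2.30)·ln[(1.72+2.30·3.64)/(1.72+2.30·2.07)] = 0.7478·ln(10.09/6.484) = 0.3309 kmol/m³.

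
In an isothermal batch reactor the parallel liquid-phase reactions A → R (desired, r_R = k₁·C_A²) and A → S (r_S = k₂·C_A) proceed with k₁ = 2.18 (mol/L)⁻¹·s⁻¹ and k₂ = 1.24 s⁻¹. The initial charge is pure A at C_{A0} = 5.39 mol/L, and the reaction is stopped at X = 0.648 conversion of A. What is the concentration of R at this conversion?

2.99 mol/L

C_A = C_{A0}(1−X) = 1.897 mol/L.
Along a PFR/batch, dC_S/dC_A = −r_S/(r_R+r_S) = −k₂/(k₂+k₁·C_A).
Integrating from C_{A0} to C_A: C_S = (1.24/2.18)·ln[(1.24+2.18·5.39)/(1.24+2.18·1.90)] = 0.5688·ln(12.99/5.376) = 0.5018 mol/L.
Then C_R = (C_{A0}−C_A) − C_S = 3.493 − 0.5018 = 2.991 mol/L.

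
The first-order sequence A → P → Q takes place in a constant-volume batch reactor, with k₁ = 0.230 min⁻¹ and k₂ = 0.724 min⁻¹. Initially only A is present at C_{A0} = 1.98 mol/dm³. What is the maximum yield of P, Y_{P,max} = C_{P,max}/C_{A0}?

0.186

Evaluating C_P at t_opt = ln(k₂/k₁)/(k₂−k₁) gives C_{P,max}/C_{A0} = (k₁/k₂)^[k₂/(k₂−k₁)].
= (0.230/0.724)^(0.724/(0.724−0.230)) = (0.3177)^(1.466) = 0.1863.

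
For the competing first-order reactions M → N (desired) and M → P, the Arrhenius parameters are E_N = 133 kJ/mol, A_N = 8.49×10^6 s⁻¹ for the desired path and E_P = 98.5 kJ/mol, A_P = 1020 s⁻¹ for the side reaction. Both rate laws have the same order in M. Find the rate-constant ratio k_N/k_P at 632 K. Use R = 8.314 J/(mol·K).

k_N/k_P = (A_N/A_P)·exp[−(E_N−E_P)/(RT)] = (A_N/A_P)·exp[(E_P−E_N)/(RT)].
(E_P−E_N)/(RT) = (98.5−133)×10³/(8.314×632) = -34500/5254 = -6.566.
k_N/k_P = (8.49×10^6/1020)·exp(-6.566) = 8324 × 0.001408 = 11.7.

11.7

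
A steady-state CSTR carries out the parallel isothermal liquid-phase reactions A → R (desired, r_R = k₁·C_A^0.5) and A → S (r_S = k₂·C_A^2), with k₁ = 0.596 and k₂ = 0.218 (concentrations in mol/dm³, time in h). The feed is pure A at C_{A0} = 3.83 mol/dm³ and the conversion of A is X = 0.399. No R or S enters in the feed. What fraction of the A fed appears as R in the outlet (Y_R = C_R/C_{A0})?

Exit C_A = C_{A0}(1−X) = 3.83×0.601 = 2.302 mol/dm³.
In a CSTR the entire volume is at exit conditions, so r_R = 0.596×2.302^0.5 = 0.9042 and r_S = 0.218×2.302^2 = 1.155.
Fraction of consumed A going to R: r_R/(r_R+r_S) = 0.4391.
C_R = 0.4391·C_{A0}·X = 0.4391×3.83×0.399 = 0.671 mol/dm³; Y_R = C_R/C_{A0} = 0.175.

0.175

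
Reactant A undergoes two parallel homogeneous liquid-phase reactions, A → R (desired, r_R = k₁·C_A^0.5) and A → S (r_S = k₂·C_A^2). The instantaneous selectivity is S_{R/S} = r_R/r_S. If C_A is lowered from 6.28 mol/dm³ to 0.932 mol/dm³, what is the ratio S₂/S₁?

17.5

S_{R/S} = (k₁/k₂)·C_A^-1.5, so S₂/S₁ = (C_{A,2}/C_{A,1})^-1.5.
= (0.932/6.28)^(-1.5) = (0.1484)^(-1.5) = 17.5.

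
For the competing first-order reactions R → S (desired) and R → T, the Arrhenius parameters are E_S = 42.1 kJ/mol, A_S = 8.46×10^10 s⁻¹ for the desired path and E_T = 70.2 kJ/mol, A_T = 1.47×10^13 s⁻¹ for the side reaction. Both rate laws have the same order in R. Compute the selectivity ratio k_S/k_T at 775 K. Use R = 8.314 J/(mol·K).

0.451

k_S/k_T = (A_S/A_T)·exp[−(E_S−E_T)/(RT)] = (A_S/A_T)·exp[(E_T−E_S)/(RT)].
(E_T−E_S)/(RT) = (70.2−42.1)×10³/(8.314×775) = 28100/6443 = 4.361.
k_S/k_T = (8.46×10^10/1.47×10^13)·exp(4.361) = 0.005755 × 78.34 = 0.451.
Since E_S < E_T, lowering the temperature improves selectivity toward S.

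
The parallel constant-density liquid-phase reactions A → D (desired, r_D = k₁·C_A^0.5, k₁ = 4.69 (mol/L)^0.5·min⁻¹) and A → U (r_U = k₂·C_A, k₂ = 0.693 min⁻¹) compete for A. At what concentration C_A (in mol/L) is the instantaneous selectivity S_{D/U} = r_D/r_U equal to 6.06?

S_{D/U} = (k₁/k₂)·C_A^-0.5 ⇒ C_A = (S·k₂/k₁)^(-2).
= (6.06×0.693/4.69)^(-2) = (0.8954)^(-2) = 1.25 mol/L.

1.25 mol/L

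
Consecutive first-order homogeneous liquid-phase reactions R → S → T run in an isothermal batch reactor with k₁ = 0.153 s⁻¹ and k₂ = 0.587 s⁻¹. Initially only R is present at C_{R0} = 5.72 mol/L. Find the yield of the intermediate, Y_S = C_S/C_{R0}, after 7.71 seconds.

0.105

Solving the coupled first-order balances gives C_S(t) = [k₁/(k₂−k₁)]·C_{R0}·(e^(−k₁t) − e^(−k₂t)).
e^(−k₁t) = e^(−0.153×7.71) = e^(−1.180) = 0.3074; e^(−k₂t) = e^(−4.526) = 0.01083.
C_S = 0.153×5.72/(0.587−0.153) × (0.3074−0.01083) = 2.016×0.2966 = 0.5980 mol/L.
Y_S = C_S/C_{R0} = 0.5980/5.72 = 0.105.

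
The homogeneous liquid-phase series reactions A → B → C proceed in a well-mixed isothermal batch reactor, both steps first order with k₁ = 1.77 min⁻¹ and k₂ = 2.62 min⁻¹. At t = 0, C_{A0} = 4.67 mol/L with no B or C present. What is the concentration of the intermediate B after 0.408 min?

1.38 mol/L

Solving the coupled first-order balances gives C_B(t) = [k₁/(k₂−k₁)]·C_{A0}·(e^(−k₁t) − e^(−k₂t)).
e^(−k₁t) = e^(−1.77×0.408) = e^(−0.7222) = 0.4857; e^(−k₂t) = e^(−1.069) = 0.3434.
C_B = 1.77×4.67/(2.62−1.77) × (0.4857−0.3434) = 9.725×0.1423 = 1.384 mol/L.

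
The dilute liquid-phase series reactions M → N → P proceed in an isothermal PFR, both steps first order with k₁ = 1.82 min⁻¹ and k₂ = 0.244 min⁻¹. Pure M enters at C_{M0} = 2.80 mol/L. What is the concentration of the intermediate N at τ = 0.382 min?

The intermediate concentration in a first-order A→B→C sequence is C_N = k₁C_{M0}(e^(−k₁τ) − e^(−k₂τ))/(k₂−k₁).
e^(−k₁τ) = e^(−1.82×0.382) = e^(−0.6952) = 0.4990; e^(−k₂τ) = e^(−0.09321) = 0.9110.
C_N = 1.82×2.80/(0.244−1.82) × (0.4990−0.9110) = (-3.234)×(-0.4120) = 1.332 mol/L.

1.33 mol/L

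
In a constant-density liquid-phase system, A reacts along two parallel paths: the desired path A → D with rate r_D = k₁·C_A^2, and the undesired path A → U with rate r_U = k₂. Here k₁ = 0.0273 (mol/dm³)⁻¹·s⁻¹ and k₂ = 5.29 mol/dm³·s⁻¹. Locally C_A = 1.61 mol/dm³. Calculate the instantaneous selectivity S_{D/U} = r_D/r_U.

0.0134

S_{D/U} = r_D/r_U = (k₁·C_A^2)/(k₂) = (k₁/k₂)·C_A^2.
= (0.0273×1.610^2) / (5.29) = 0.07076/5.290 = 0.0134.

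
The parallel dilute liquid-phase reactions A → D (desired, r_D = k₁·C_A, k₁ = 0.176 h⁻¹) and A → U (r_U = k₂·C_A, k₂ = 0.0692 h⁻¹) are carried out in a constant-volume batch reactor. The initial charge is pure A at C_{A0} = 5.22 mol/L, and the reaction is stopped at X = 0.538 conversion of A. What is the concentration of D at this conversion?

2.02 mol/L

C_A = C_{A0}(1−X) = 2.412 mol/L.
Both paths are first order in A, so the instantaneous fraction to D is constant: dC_D/d(−C_A) = k₁/(k₁+k₂) = 0.7178.
C_D = 0.7178·(C_{A0}−C_A) = 0.7178×2.808 = 2.02 mol/L.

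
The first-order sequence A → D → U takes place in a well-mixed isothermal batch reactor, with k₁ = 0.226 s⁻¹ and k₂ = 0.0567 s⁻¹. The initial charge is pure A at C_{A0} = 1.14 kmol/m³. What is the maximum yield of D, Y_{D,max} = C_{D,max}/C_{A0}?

At the optimum, C_{D,max}/C_{A0} = (k₁/k₂)^[k₂/(k₂−k₁)].
= (0.226/0.0567)^(0.0567/(0.0567−0.226)) = (3.986)^(-0.3349) = 0.6293.

0.629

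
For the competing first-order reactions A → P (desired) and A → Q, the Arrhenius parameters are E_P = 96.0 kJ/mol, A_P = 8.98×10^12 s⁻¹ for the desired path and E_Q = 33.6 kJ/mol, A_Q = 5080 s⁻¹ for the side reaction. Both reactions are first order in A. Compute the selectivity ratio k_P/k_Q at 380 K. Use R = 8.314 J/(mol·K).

With equal orders, S_{P/Q} = k_P/k_Q = (A_P/A_Q)·exp[(E_Q−E_P)/(RT)].
(E_Q−E_P)/(RT) = (33.6−96.0)×10³/(8.314×380) = -62400/3159 = -19.75.
k_P/k_Q = (8.98×10^12/5080)·exp(-19.75) = 1.768×10^9 × 2.644×10^-9 = 4.67.
Since E_P > E_Q, raising the temperature improves selectivity toward P.

4.67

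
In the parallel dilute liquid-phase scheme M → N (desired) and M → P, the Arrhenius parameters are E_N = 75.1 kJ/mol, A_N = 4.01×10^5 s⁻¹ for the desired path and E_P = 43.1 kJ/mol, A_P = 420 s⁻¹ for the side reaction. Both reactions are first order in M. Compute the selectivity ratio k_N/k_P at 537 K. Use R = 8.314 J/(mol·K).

With equal orders, S_{N/P} = k_N/k_P = (A_N/A_P)·exp[(E_P−E_N)/(RT)].
(E_P−E_N)/(RT) = (43.1−75.1)×10³/(8.314×537) = -32000/4465 = -7.167.
k_N/k_P = (4.01×10^5/420)·exp(-7.167) = 954.8 × 7.713×10^-4 = 0.736.

0.736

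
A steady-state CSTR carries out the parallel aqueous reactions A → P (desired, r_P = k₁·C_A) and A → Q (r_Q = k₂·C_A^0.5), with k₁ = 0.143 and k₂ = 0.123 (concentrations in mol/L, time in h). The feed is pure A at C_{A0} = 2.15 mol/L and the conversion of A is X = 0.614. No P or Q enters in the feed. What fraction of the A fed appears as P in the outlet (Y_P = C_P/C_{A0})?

Exit C_A = C_{A0}(1−X) = 2.15×0.386 = 0.8299 mol/L.
A CSTR operates uniformly at the exit composition, giving r_P = 0.1187 and r_Q = 0.1121 (each k·C_A^n at C_A = 0.8299).
Fraction of consumed A going to P: r_P/(r_P+r_Q) = 0.5144.
C_P = 0.5144·C_{A0}·X = 0.5144×2.15×0.614 = 0.679 mol/L; Y_P = C_P/C_{A0} = 0.316.

0.316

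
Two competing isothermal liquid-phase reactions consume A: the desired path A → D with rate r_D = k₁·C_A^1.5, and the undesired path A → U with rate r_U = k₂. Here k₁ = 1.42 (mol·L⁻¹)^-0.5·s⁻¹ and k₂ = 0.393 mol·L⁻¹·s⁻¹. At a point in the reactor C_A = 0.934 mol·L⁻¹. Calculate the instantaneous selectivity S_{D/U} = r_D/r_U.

3.26

S_{D/U} = r_D/r_U = (k₁·C_A^1.5)/(k₂) = (k₁/k₂)·C_A^1.5.
= (1.42×0.9340^1.5) / (0.393) = 1.282/0.3930 = 3.26.
Since the desired path is higher order in A, keeping C_A high (PFR or concentrated feed) favours D.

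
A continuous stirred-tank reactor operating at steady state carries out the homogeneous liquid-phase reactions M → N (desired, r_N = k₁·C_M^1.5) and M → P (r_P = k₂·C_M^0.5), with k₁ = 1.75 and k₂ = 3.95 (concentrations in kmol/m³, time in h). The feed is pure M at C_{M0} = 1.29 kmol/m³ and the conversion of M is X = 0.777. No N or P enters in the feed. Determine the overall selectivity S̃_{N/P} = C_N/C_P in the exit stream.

Exit C_M = C_{M0}(1−X) = 1.29×0.223 = 0.2877 kmol/m³.
In a CSTR the entire volume is at exit conditions, so r_N = 1.75×0.2877^1.5 = 0.2700 and r_P = 3.95×0.2877^0.5 = 2.119.
Overall selectivity = C_N/C_P = r_Nτ/(r_Pτ) = r_N/r_P = 0.127.

0.127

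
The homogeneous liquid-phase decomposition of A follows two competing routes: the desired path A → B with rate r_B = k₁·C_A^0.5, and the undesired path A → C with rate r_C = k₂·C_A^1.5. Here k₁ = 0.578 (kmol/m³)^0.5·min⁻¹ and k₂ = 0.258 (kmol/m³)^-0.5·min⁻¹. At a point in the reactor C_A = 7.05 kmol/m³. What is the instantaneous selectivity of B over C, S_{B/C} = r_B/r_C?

0.318

S_{B/C} = r_B/r_C = (k₁·C_A^0.5)/(k₂·C_A^1.5) = (k₁/k₂)·C_A⁻¹.
= (0.578×7.050^0.5) / (0.258×7.050^1.5) = 1.535/4.830 = 0.318.
The undesired path is higher order in A, so low C_A (CSTR or dilute feed) favours B.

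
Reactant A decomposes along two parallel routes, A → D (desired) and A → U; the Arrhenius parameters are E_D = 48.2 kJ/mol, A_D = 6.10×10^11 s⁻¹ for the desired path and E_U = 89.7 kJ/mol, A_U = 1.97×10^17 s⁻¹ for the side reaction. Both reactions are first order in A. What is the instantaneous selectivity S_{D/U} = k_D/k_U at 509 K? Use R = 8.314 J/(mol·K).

With equal orders, S_{D/U} = k_D/k_U = (A_D/A_U)·exp[(E_U−E_D)/(RT)].
(E_U−E_D)/(RT) = (89.7−48.2)×10³/(8.314×509) = 41500/4232 = 9.807.
k_D/k_U = (6.10×10^11/1.97×10^17)·exp(9.807) = 3.096×10^-6 × 18154 = 0.0562.

0.0562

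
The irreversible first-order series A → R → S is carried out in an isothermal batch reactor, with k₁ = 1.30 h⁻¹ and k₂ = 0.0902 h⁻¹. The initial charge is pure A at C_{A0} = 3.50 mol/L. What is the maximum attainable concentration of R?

For a first-order series the maximum intermediate yield is C_{R,max}/C_{A0} = (k₁/k₂)^[k₂/(k₂−k₁)].
= (1.30/0.0902)^(0.0902/(0.0902−1.30)) = (14.41)^(-0.07456) = 0.8196.
C_{R,max} = 0.8196×3.50 = 2.87 mol/L.

2.87 mol/L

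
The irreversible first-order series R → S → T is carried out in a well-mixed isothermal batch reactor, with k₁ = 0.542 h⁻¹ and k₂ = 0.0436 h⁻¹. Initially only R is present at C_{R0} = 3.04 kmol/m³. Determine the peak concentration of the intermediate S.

2.44 kmol/m³

Evaluating C_S at t_opt = ln(k₂/k₁)/(k₂−k₁) gives C_{S,max}/C_{R0} = (k₁/k₂)^[k₂/(k₂−k₁)].
= (0.542/0.0436)^(0.0436/(0.0436−0.542)) = (12.43)^(-0.08748) = 0.8021.
C_{S,max} = 0.8021×3.04 = 2.44 kmol/m³.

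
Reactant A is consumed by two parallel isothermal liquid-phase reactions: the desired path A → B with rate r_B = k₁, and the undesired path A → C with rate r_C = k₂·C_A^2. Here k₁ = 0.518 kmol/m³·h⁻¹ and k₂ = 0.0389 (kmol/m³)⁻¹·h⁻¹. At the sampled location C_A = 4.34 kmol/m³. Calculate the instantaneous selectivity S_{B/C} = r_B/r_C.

S_{B/C} = r_B/r_C = (k₁)/(k₂·C_A^2) = (k₁/k₂)·C_A^-2.
= (0.518) / (0.0389×4.340^2) = 0.5180/0.7327 = 0.707.

0.707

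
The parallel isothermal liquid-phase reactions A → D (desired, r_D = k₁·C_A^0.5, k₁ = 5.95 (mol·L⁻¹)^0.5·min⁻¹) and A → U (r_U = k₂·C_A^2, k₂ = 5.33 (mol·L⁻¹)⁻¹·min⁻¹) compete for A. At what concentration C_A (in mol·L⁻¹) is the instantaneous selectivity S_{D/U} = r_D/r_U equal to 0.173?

3.47 mol·L⁻¹

S_{D/U} = (k₁/k₂)·C_A^-1.5 ⇒ C_A = (S·k₂/k₁)^(1/(-1.5)).
= (0.173×5.33/5.95)^(-0.6667) = (0.1550)^(-0.6667) = 3.47 mol·L⁻¹.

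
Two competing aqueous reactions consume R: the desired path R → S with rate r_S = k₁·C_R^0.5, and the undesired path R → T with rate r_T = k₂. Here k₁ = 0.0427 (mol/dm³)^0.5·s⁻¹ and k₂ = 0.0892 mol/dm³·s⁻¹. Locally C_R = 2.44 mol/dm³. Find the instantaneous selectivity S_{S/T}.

S_{S/T} = r_S/r_T = (k₁·C_R^0.5)/(k₂) = (k₁/k₂)·C_R^0.5.
= (0.0427×2.440^0.5) / (0.0892) = 0.06670/0.08920 = 0.748.
Since the desired path is higher order in R, keeping C_R high (PFR or concentrated feed) favours S.

0.748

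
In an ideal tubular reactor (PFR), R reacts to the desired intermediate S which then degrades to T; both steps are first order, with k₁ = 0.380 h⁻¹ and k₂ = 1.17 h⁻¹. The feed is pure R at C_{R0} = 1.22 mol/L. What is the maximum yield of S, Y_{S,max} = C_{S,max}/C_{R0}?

0.189

For a first-order series the maximum intermediate yield is C_{S,max}/C_{R0} = (k₁/k₂)^[k₂/(k₂−k₁)].
= (0.380/1.17)^(1.17/(1.17−0.380)) = (0.3248)^(1.481) = 0.1891.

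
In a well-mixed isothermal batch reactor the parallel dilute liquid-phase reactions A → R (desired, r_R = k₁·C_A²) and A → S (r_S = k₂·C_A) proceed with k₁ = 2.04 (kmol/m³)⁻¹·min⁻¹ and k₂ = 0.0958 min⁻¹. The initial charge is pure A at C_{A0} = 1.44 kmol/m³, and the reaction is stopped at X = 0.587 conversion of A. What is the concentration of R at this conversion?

0.806 kmol/m³

C_A = C_{A0}(1−X) = 0.5947 kmol/m³.
Along a PFR/batch, dC_S/dC_A = −r_S/(r_R+r_S) = −k₂/(k₂+k₁·C_A).
Integrating from C_{A0} to C_A: C_S = (0.0958/2.04)·ln[(0.0958+2.04·1.44)/(0.0958+2.04·0.595)] = 0.04696·ln(3.033/1.309) = 0.03947 kmol/m³.
Then C_R = (C_{A0}−C_A) − C_S = 0.8453 − 0.03947 = 0.8058 kmol/m³.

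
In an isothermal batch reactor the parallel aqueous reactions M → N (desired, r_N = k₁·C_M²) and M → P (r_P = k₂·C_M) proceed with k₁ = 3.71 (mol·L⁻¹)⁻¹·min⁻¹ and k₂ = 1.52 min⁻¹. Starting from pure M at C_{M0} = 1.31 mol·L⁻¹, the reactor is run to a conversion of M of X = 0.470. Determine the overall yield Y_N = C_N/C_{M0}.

C_M = C_{M0}(1−X) = 0.6943 mol·L⁻¹.
Along a PFR/batch, dC_P/dC_M = −r_P/(r_N+r_P) = −k₂/(k₂+k₁·C_M).
Integrating from C_{M0} to C_M: C_P = (1.52/3.71)·ln[(1.52+3.71·1.31)/(1.52+3.71·0.694)] = 0.4097·ln(6.380/4.096) = 0.1816 mol·L⁻¹.
Then C_N = (C_{M0}−C_M) − C_P = 0.6157 − 0.1816 = 0.4341 mol·L⁻¹.
Y_N = C_N/C_{M0} = 0.4341/1.31 = 0.331.

0.331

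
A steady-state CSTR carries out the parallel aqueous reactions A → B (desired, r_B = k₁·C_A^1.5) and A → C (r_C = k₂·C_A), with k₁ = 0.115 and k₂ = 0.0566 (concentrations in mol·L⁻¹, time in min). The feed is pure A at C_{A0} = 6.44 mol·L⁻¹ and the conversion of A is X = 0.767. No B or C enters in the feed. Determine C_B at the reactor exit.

Exit C_A = C_{A0}(1−X) = 6.44×0.233 = 1.501 mol·L⁻¹.
In a CSTR the entire volume is at exit conditions, so r_B = 0.115×1.501^1.5 = 0.2114 and r_C = 0.0566×1.501 = 0.08493.
Fraction of consumed A going to B: r_B/(r_B+r_C) = 0.7134.
C_B = 0.7134·C_{A0}·X = 0.7134×6.44×0.767 = 3.52 mol·L⁻¹.

3.52 mol·L⁻¹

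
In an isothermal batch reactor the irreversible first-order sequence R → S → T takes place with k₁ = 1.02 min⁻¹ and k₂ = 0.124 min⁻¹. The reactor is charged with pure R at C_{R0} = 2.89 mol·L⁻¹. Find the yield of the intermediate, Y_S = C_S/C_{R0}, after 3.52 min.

For first-order series with pure R initially, C_S(t) = k₁C_{R0}/(k₂−k₁)·(e^(−k₁t) − e^(−k₂t)).
e^(−k₁t) = e^(−1.02×3.52) = e^(−3.590) = 0.02759; e^(−k₂t) = e^(−0.4365) = 0.6463.
C_S = 1.02×2.89/(0.124−1.02) × (0.02759−0.6463) = (-3.290)×(-0.6187) = 2.036 mol·L⁻¹.
Y_S = C_S/C_{R0} = 2.036/2.89 = 0.704.

0.704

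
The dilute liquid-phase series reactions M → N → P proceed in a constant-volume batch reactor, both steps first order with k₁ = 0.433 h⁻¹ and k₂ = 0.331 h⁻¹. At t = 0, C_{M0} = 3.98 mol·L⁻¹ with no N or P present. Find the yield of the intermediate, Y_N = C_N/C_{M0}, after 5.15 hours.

Solving the coupled first-order balances gives C_N(t) = [k₁/(k₂−k₁)]·C_{M0}·(e^(−k₁t) − e^(−k₂t)).
e^(−k₁t) = e^(−0.433×5.15) = e^(−2.230) = 0.1075; e^(−k₂t) = e^(−1.705) = 0.1818.
C_N = 0.433×3.98/(0.331−0.433) × (0.1075−0.1818) = (-16.90)×(-0.07430) = 1.255 mol·L⁻¹.
Y_N = C_N/C_{M0} = 1.255/3.98 = 0.315.

0.315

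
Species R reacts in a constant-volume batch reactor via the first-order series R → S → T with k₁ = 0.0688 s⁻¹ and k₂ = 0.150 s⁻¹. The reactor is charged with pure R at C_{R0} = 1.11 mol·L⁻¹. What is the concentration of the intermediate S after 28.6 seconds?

Solving the coupled first-order balances gives C_S(t) = [k₁/(k₂−k₁)]·C_{R0}·(e^(−k₁t) − e^(−k₂t)).
e^(−k₁t) = e^(−0.0688×28.6) = e^(−1.968) = 0.1398; e^(−k₂t) = e^(−4.290) = 0.01370.
C_S = 0.0688×1.11/(0.150−0.0688) × (0.1398−0.01370) = 0.9405×0.1261 = 0.1186 mol·L⁻¹.

0.119 mol·L⁻¹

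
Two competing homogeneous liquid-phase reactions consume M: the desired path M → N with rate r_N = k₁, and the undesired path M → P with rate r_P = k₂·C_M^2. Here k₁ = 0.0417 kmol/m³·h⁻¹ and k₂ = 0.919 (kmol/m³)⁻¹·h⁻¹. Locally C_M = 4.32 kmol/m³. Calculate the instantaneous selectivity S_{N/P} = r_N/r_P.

0.00243

S_{N/P} = r_N/r_P = (k₁)/(k₂·C_M^2) = (k₁/k₂)·C_M^-2.
= (0.0417) / (0.919×4.320^2) = 0.04170/17.15 = 0.00243.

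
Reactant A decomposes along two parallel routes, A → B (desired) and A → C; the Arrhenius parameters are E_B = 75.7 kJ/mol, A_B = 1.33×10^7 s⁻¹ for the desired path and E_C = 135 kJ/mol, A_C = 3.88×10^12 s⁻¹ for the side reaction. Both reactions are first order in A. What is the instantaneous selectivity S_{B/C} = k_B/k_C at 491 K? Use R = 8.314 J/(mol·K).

Since both paths have the same order in A, the concentration cancels and S_{B/C} = k_B/k_C = (A_B/A_C)·exp[(E_C−E_B)/(RT)].
(E_C−E_B)/(RT) = (135−75.7)×10³/(8.314×491) = 59300/4082 = 14.53.
k_B/k_C = (1.33×10^7/3.88×10^12)·exp(14.53) = 3.428×10^-6 × 2.036×10^6 = 6.98.

6.98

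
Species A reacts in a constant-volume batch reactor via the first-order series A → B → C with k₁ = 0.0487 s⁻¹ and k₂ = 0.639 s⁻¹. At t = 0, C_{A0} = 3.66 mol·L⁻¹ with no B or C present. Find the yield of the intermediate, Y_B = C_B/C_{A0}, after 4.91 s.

0.0614

For first-order series with pure A initially, C_B(t) = k₁C_{A0}/(k₂−k₁)·(e^(−k₁t) − e^(−k₂t)).
e^(−k₁t) = e^(−0.0487×4.91) = e^(−0.2391) = 0.7873; e^(−k₂t) = e^(−3.137) = 0.04339.
C_B = 0.0487×3.66/(0.639−0.0487) × (0.7873−0.04339) = 0.3020×0.7439 = 0.2246 mol·L⁻¹.
Y_B = C_B/C_{A0} = 0.2246/3.66 = 0.0614.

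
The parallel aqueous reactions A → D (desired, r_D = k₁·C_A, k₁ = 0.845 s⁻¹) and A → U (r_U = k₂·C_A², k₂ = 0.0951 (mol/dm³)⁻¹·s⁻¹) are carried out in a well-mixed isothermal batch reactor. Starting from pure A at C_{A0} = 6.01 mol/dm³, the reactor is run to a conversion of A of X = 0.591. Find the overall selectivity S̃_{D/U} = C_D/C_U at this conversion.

C_A = C_{A0}(1−X) = 2.458 mol/dm³.
Along a PFR/batch, dC_D/dC_A = −r_D/(r_D+r_U) = −k₁/(k₁+k₂·C_A).
Integrating from C_{A0} to C_A: C_D = (0.845/0.0951)·ln[(0.845+0.0951·6.01)/(0.845+0.0951·2.46)] = 8.885·ln(1.417/1.079) = 2.420 mol/dm³.
C_U = (C_{A0}−C_A)−C_D = 1.131 mol/dm³; S̃_{D/U} = 2.420/1.131 = 2.14.

2.14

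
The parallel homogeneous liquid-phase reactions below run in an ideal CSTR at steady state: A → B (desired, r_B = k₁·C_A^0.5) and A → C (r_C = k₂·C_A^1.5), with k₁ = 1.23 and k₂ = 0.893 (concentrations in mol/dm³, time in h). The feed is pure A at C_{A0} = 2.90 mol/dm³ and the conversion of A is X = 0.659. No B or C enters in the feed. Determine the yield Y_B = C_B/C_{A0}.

0.384

Exit C_A = C_{A0}(1−X) = 2.90×0.341 = 0.9889 mol/dm³.
A CSTR operates uniformly at the exit composition, giving r_B = 1.223 and r_C = 0.8782 (each k·C_A^n at C_A = 0.9889).
Fraction of consumed A going to B: r_B/(r_B+r_C) = 0.5821.
C_B = 0.5821·C_{A0}·X = 0.5821×2.90×0.659 = 1.11 mol/dm³; Y_B = C_B/C_{A0} = 0.384.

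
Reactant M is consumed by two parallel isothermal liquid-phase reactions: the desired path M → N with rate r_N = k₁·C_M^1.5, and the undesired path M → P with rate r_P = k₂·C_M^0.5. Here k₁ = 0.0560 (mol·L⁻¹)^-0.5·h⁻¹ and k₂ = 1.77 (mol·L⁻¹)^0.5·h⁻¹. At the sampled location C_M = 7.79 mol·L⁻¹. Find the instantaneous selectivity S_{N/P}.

S_{N/P} = r_N/r_P = (k₁·C_M^1.5)/(k₂·C_M^0.5) = (k₁/k₂)·C_M.
= (0.0560×7.790^1.5) / (1.77×7.790^0.5) = 1.218/4.940 = 0.246.
Since the desired path is higher order in M, keeping C_M high (PFR or concentrated feed) favours N.

0.246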